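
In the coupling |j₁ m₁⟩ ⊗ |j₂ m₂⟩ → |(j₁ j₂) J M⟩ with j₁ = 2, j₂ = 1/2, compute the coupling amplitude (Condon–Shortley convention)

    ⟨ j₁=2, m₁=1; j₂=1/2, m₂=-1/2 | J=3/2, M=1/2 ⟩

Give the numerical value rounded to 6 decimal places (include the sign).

+0.774597

j₁+j₂−J=1  J+j₁−j₂=3  J−j₁+j₂=0  j₁+j₂+J+1=5
(j₁±m₁, j₂±m₂, J±M) = (3,1,0,1,2,1)
P² = 12/5
sum k=0..0:
  [0] +1/2 = 1/2
S = 1/2
C² = P²·S² = 3/5 ; C = +0.774597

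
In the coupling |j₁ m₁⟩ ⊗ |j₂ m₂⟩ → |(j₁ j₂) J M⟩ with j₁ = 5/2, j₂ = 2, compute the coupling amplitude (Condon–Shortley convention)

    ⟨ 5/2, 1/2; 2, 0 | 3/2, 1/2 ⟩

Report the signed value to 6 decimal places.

j₁+j₂−J=3  J+j₁−j₂=2  J−j₁+j₂=1  j₁+j₂+J+1=7
(j₁±m₁, j₂±m₂, J±M) = (3,2,2,2,2,1)
P² = 32/35
sum k=1..2:
  [1] −1/2 = -1/2
  [2] +1/4 = 1/4
S = -1/4
C² = P²·S² = 2/35 ; C = -0.239046

−√(2/35) = -0.239046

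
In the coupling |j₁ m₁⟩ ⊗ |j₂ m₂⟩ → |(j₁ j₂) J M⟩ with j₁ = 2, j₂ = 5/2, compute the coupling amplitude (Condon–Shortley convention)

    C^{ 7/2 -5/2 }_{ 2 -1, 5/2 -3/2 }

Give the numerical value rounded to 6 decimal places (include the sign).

triangle: 1!×3!×4!/9! = 144/362880
(j±m)!: 1!×3!×1!×4!×1!×6! = 103680
prefactor² = (2J+1)×Δ×N² = 2304/7
  k=0: +1/(0!×1!×3!×1!×0!×3!) = 1/36
  k=1: −1/(1!×0!×2!×0!×1!×4!) = -1/48
Σ = 1/144  ⇒  CG² = 2304/7×1/144² = 1/63
CG = +√(1/63) = +0.125988

+0.125988  (= +√(1/63))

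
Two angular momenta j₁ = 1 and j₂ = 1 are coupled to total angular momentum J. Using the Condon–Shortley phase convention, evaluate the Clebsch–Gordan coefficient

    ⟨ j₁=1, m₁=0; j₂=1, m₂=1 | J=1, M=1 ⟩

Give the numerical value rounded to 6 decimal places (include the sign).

triangle: 1!*1!*1!/4! = 1/24
(j±m)!: 1!*1!*2!*0!*2!*0! = 4
prefactor² = (2J+1)*Δ*N² = 1/2
  k=1: −1/(1!*0!*0!*1!*1!*0!) = -1
Σ = -1  ⇒  CG² = 1/2*(-1)² = 1/2
CG = −√(1/2) = -0.707107

−√(1/2) ≈ -0.707107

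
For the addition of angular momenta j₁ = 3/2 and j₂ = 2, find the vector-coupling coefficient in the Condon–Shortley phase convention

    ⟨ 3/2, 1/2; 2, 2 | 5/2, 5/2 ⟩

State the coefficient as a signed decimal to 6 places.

−√(4/7) = -0.755929

√[6·1!2!3!/7! · 2!1!4!0!5!0!] = √(576/7)
  +(−1)^1/∏(1,0,0,3,2,0)! = -1/12  (running -1/12)
⟨..|..⟩ = √(576/7)·(-1/12) = -0.755929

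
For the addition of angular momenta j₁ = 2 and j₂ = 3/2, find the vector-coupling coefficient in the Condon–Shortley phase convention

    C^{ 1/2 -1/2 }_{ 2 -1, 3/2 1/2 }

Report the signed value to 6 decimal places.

√[2·3!1!0!/5! · 1!3!2!1!0!1!] = √(6/5)
  +(−1)^2/∏(2,1,1,0,0,0)! = 1/2  (running 1/2)
⟨..|..⟩ = √(6/5)·(1/2) = +0.547723

+√(3/10) ≈ +0.547723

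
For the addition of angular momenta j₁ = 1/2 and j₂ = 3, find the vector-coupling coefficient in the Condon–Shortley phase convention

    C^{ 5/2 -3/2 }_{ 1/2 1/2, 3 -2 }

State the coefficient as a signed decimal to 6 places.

+√(5/7) = +0.845154

triangle: 1!×0!×5!/7! = 120/5040
(j±m)!: 1!×0!×1!×5!×1!×4! = 2880
prefactor² = (2J+1)×Δ×N² = 2880/7
  k=0: +1/(0!×1!×0!×1!×0!×4!) = 1/24
Σ = 1/24  ⇒  CG² = 2880/7×1/24² = 5/7
CG = +√(5/7) = +0.845154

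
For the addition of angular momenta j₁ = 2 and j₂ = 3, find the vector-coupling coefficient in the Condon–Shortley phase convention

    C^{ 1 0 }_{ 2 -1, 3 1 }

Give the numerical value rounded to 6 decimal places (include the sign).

√[3·4!0!2!/7! · 1!3!4!2!1!1!] = √(288/35)
  +(−1)^3/∏(3,1,0,1,0,1)! = -1/6  (running -1/6)
⟨..|..⟩ = √(288/35)·(-1/6) = -0.478091

-0.478091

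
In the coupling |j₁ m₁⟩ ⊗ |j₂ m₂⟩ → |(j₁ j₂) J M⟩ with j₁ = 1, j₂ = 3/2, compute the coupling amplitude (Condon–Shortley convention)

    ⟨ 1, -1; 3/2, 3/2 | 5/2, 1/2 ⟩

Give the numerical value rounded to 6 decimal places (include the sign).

j₁+j₂−J=0  J+j₁−j₂=2  J−j₁+j₂=3  j₁+j₂+J+1=6
(j₁±m₁, j₂±m₂, J±M) = (0,2,3,0,3,2)
P² = 72/5
sum k=0..0:
  [0] +1/12 = 1/12
S = 1/12
C² = P²·S² = 1/10 ; C = +0.316228

+√(1/10) ≈ +0.316228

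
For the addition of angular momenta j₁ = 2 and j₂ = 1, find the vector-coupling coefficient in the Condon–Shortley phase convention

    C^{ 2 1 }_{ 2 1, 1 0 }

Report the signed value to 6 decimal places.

triangle: 1!·3!·1!/6! = 6/720
(j±m)!: 3!·1!·1!·1!·3!·1! = 36
prefactor² = (2J+1)·Δ·N² = 3/2
  k=0: +1/(0!·1!·1!·1!·2!·0!) = 1/2
  k=1: −1/(1!·0!·0!·0!·3!·1!) = -1/6
Σ = 1/3  ⇒  CG² = 3/2·1/3² = 1/6
CG = +√(1/6) = +0.408248

+0.408248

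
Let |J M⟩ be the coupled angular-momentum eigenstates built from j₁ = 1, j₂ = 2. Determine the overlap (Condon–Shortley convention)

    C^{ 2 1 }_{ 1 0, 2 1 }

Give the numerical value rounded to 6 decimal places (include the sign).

−√(1/6) ≈ -0.408248

j₁+j₂−J=1  J+j₁−j₂=1  J−j₁+j₂=3  j₁+j₂+J+1=6
(j₁±m₁, j₂±m₂, J±M) = (1,1,3,1,3,1)
P² = 3/2
sum k=0..1:
  [0] +1/6 = 1/6
  [1] −1/2 = -1/2
S = -1/3
C² = P²·S² = 1/6 ; C = -0.408248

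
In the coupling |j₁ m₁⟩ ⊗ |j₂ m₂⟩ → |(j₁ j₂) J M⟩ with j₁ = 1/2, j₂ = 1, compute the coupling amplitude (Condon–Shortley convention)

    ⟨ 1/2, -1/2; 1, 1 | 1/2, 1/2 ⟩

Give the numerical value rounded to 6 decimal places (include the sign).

-0.816497  (= −√(2/3))

√[2·1!0!1!/3! · 0!1!2!0!1!0!] = √(2/3)
  +(−1)^1/∏(1,0,0,1,0,0)! = -1  (running -1)
⟨..|..⟩ = √(2/3)·(-1) = -0.816497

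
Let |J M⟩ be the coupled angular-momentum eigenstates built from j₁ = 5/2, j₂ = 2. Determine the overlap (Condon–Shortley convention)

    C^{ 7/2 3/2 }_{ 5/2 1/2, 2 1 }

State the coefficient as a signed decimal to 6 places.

−√(2/21) ≈ -0.308607

triangle: 1!·4!·3!/9! = 144/362880
(j±m)!: 3!·2!·3!·1!·5!·2! = 17280
prefactor² = (2J+1)·Δ·N² = 384/7
  k=0: +1/(0!·1!·2!·3!·2!·0!) = 1/24
  k=1: −1/(1!·0!·1!·2!·3!·1!) = -1/12
Σ = -1/24  ⇒  CG² = 384/7·(-1/24)² = 2/21
CG = −√(2/21) = -0.308607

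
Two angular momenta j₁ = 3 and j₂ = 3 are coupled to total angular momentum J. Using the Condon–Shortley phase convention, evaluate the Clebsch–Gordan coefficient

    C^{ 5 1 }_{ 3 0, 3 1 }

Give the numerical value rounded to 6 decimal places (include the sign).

-0.345033  (= −√(5/42))

√[11·1!5!5!/12! · 3!3!4!2!6!4!] = √(69120/7)
  +(−1)^0/∏(0,1,3,4,2,1)! = 1/288  (running 1/288)
  +(−1)^1/∏(1,0,2,3,3,2)! = -1/144  (running -1/288)
⟨..|..⟩ = √(69120/7)·(-1/288) = -0.345033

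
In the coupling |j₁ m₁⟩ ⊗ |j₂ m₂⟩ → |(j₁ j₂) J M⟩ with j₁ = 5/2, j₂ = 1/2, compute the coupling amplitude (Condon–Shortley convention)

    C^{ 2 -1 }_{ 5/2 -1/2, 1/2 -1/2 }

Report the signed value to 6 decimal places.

+0.577350  (= +√(1/3))

√[5·1!4!0!/6! · 2!3!0!1!1!3!] = √(12)
  +(−1)^0/∏(0,1,3,0,1,0)! = 1/6  (running 1/6)
⟨..|..⟩ = √(12)·(1/6) = +0.577350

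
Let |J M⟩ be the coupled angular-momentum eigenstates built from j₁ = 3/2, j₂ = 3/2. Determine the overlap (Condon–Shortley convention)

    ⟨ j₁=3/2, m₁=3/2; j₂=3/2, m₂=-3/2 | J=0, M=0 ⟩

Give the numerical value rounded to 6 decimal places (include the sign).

j₁+j₂−J=3  J+j₁−j₂=0  J−j₁+j₂=0  j₁+j₂+J+1=4
(j₁±m₁, j₂±m₂, J±M) = (3,0,0,3,0,0)
P² = 9
sum k=0..0:
  [0] +1/6 = 1/6
S = 1/6
C² = P²·S² = 1/4 ; C = +0.500000

+0.500000  (= +√(1/4))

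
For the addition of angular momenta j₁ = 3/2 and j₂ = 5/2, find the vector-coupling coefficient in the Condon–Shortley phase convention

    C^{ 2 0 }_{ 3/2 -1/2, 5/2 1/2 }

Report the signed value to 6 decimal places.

−√(1/14) = -0.267261

√[5·2!1!3!/7! · 1!2!3!2!2!2!] = √(8/7)
  +(−1)^1/∏(1,1,1,2,0,1)! = -1/2  (running -1/2)
  +(−1)^2/∏(2,0,0,1,1,2)! = 1/4  (running -1/4)
⟨..|..⟩ = √(8/7)·(-1/4) = -0.267261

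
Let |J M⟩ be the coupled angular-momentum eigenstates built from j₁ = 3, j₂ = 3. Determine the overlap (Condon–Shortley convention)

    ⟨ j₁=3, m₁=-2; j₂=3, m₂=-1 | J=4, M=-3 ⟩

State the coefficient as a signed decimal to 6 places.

−√(1/11) ≈ -0.301511

j₁+j₂−J=2  J+j₁−j₂=4  J−j₁+j₂=4  j₁+j₂+J+1=11
(j₁±m₁, j₂±m₂, J±M) = (1,5,2,4,1,7)
P² = 82944/11
sum k=1..2:
  [1] −1/144 = -1/144
  [2] +1/288 = 1/288
S = -1/288
C² = P²·S² = 1/11 ; C = -0.301511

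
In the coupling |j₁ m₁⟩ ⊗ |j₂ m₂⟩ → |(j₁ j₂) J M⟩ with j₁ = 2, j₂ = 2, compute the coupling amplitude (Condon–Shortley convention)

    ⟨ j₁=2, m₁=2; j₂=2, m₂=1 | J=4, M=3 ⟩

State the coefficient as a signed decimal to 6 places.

+√(1/2) = +0.707107

triangle: 0!·4!·4!/9! = 576/362880
(j±m)!: 4!·0!·3!·1!·7!·1! = 725760
prefactor² = (2J+1)·Δ·N² = 10368
  k=0: +1/(0!·0!·0!·3!·4!·1!) = 1/144
Σ = 1/144  ⇒  CG² = 10368·1/144² = 1/2
CG = +√(1/2) = +0.707107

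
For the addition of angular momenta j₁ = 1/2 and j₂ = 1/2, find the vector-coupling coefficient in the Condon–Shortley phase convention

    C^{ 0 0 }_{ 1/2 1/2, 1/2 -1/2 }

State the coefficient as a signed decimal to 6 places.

+√(1/2) = +0.707107

√[1·1!0!0!/2! · 1!0!0!1!0!0!] = √(1/2)
  +(−1)^0/∏(0,1,0,0,0,0)! = 1  (running 1)
⟨..|..⟩ = √(1/2)·(1) = +0.707107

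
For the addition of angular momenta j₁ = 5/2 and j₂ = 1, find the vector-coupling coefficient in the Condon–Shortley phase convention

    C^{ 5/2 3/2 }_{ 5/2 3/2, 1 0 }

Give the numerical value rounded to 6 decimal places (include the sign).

√[6·1!4!1!/7! · 4!1!1!1!4!1!] = √(576/35)
  +(−1)^0/∏(0,1,1,1,3,0)! = 1/6  (running 1/6)
  +(−1)^1/∏(1,0,0,0,4,1)! = -1/24  (running 1/8)
⟨..|..⟩ = √(576/35)·(1/8) = +0.507093

+0.507093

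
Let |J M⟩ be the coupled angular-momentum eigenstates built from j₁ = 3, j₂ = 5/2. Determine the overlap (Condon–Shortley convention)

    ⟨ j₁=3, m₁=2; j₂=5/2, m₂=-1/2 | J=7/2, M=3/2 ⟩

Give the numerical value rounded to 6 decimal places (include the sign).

+0.308607

j₁+j₂−J=2  J+j₁−j₂=4  J−j₁+j₂=3  j₁+j₂+J+1=10
(j₁±m₁, j₂±m₂, J±M) = (5,1,2,3,5,2)
P² = 1536/7
sum k=0..1:
  [0] +1/24 = 1/24
  [1] −1/48 = -1/48
S = 1/48
C² = P²·S² = 2/21 ; C = +0.308607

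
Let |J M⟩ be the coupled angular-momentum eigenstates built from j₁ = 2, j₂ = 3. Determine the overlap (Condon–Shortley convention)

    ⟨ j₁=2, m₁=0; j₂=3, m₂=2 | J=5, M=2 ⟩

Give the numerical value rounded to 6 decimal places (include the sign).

+0.547723

j₁+j₂−J=0  J+j₁−j₂=4  J−j₁+j₂=6  j₁+j₂+J+1=11
(j₁±m₁, j₂±m₂, J±M) = (2,2,5,1,7,3)
P² = 69120
sum k=0..0:
  [0] +1/480 = 1/480
S = 1/480
C² = P²·S² = 3/10 ; C = +0.547723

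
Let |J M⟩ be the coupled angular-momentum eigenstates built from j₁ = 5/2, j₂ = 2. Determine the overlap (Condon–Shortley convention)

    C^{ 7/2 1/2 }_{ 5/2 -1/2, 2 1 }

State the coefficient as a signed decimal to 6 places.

√[8·1!4!3!/9! · 2!3!3!1!4!3!] = √(1152/35)
  +(−1)^0/∏(0,1,3,3,1,0)! = 1/36  (running 1/36)
  +(−1)^1/∏(1,0,2,2,2,1)! = -1/8  (running -7/72)
⟨..|..⟩ = √(1152/35)·(-7/72) = -0.557773

-0.557773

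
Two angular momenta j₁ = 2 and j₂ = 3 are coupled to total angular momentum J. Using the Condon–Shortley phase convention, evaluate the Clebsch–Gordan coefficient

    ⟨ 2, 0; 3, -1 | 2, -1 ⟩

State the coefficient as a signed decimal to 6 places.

triangle: 3!·1!·3!/8! = 36/40320
(j±m)!: 2!·2!·2!·4!·1!·3! = 1152
prefactor² = (2J+1)·Δ·N² = 36/7
  k=1: −1/(1!·2!·1!·1!·0!·2!) = -1/4
  k=2: +1/(2!·1!·0!·0!·1!·3!) = 1/12
Σ = -1/6  ⇒  CG² = 36/7·(-1/6)² = 1/7
CG = −√(1/7) = -0.377964

-0.377964  (= −√(1/7))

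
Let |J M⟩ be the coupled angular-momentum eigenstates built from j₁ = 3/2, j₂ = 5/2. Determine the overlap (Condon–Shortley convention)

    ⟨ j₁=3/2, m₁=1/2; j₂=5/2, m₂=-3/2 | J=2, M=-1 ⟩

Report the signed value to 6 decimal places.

j₁+j₂−J=2  J+j₁−j₂=1  J−j₁+j₂=3  j₁+j₂+J+1=7
(j₁±m₁, j₂±m₂, J±M) = (2,1,1,4,1,3)
P² = 24/7
sum k=0..1:
  [0] +1/4 = 1/4
  [1] −1/6 = -1/6
S = 1/12
C² = P²·S² = 1/42 ; C = +0.154303

+0.154303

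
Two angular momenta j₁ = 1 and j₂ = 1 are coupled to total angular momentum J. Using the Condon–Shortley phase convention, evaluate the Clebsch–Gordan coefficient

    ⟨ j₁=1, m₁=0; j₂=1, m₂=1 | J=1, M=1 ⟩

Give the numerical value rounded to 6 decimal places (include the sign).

−√(1/2) ≈ -0.707107

j₁+j₂−J=1  J+j₁−j₂=1  J−j₁+j₂=1  j₁+j₂+J+1=4
(j₁±m₁, j₂±m₂, J±M) = (1,1,2,0,2,0)
P² = 1/2
sum k=1..1:
  [1] −1/1 = -1
S = -1
C² = P²·S² = 1/2 ; C = -0.707107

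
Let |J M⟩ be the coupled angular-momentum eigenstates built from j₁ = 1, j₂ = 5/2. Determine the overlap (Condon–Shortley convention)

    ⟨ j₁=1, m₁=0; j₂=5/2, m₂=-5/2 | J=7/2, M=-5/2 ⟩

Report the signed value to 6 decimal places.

+√(2/7) ≈ +0.534522

triangle: 0!×2!×5!/8! = 240/40320
(j±m)!: 1!×1!×0!×5!×1!×6! = 86400
prefactor² = (2J+1)×Δ×N² = 28800/7
  k=0: +1/(0!×0!×1!×0!×1!×5!) = 1/120
Σ = 1/120  ⇒  CG² = 28800/7×1/120² = 2/7
CG = +√(2/7) = +0.534522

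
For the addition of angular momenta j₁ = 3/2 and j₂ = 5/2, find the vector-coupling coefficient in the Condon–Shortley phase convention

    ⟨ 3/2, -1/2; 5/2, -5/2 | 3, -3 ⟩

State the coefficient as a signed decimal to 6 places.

√[7·1!2!4!/8! · 1!2!0!5!0!6!] = √(1440)
  +(−1)^0/∏(0,1,2,0,0,4)! = 1/48  (running 1/48)
⟨..|..⟩ = √(1440)·(1/48) = +0.790569

+0.790569  (= +√(5/8))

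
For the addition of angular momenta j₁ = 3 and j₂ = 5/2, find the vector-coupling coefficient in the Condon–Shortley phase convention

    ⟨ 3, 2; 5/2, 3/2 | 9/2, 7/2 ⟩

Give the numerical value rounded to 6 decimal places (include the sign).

j₁+j₂−J=1  J+j₁−j₂=5  J−j₁+j₂=4  j₁+j₂+J+1=11
(j₁±m₁, j₂±m₂, J±M) = (5,1,4,1,8,1)
P² = 921600/11
sum k=0..1:
  [0] +1/576 = 1/576
  [1] −1/720 = -1/720
S = 1/2880
C² = P²·S² = 1/99 ; C = +0.100504

+√(1/99) = +0.100504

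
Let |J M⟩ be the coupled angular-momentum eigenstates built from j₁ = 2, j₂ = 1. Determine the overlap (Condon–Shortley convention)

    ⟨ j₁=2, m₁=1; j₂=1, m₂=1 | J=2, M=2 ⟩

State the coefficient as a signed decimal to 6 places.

j₁+j₂−J=1  J+j₁−j₂=3  J−j₁+j₂=1  j₁+j₂+J+1=6
(j₁±m₁, j₂±m₂, J±M) = (3,1,2,0,4,0)
P² = 12
sum k=1..1:
  [1] −1/6 = -1/6
S = -1/6
C² = P²·S² = 1/3 ; C = -0.577350

-0.577350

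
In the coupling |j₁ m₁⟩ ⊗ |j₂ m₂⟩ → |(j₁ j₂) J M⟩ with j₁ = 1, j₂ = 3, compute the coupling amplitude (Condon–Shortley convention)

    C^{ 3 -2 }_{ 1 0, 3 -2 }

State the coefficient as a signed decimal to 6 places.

j₁+j₂−J=1  J+j₁−j₂=1  J−j₁+j₂=5  j₁+j₂+J+1=8
(j₁±m₁, j₂±m₂, J±M) = (1,1,1,5,1,5)
P² = 300
sum k=0..1:
  [0] +1/24 = 1/24
  [1] −1/120 = -1/120
S = 1/30
C² = P²·S² = 1/3 ; C = +0.577350

+√(1/3) = +0.577350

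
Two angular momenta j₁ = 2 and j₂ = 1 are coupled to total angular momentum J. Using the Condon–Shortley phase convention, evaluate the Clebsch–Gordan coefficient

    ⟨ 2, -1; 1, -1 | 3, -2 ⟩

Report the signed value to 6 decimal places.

√[7·0!4!2!/7! · 1!3!0!2!1!5!] = √(96)
  +(−1)^0/∏(0,0,3,0,1,2)! = 1/12  (running 1/12)
⟨..|..⟩ = √(96)·(1/12) = +0.816497

+0.816497  (= +√(2/3))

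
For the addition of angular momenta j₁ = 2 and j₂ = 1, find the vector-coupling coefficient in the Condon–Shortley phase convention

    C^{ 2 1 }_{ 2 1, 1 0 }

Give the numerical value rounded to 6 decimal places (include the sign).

+√(1/6) = +0.408248

√[5·1!3!1!/6! · 3!1!1!1!3!1!] = √(3/2)
  +(−1)^0/∏(0,1,1,1,2,0)! = 1/2  (running 1/2)
  +(−1)^1/∏(1,0,0,0,3,1)! = -1/6  (running 1/3)
⟨..|..⟩ = √(3/2)·(1/3) = +0.408248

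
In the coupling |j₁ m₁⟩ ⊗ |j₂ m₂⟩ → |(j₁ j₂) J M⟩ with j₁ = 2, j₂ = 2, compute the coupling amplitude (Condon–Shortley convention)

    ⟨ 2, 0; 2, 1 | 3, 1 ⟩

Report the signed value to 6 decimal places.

-0.447214

j₁+j₂−J=1  J+j₁−j₂=3  J−j₁+j₂=3  j₁+j₂+J+1=8
(j₁±m₁, j₂±m₂, J±M) = (2,2,3,1,4,2)
P² = 36/5
sum k=0..1:
  [0] +1/12 = 1/12
  [1] −1/4 = -1/4
S = -1/6
C² = P²·S² = 1/5 ; C = -0.447214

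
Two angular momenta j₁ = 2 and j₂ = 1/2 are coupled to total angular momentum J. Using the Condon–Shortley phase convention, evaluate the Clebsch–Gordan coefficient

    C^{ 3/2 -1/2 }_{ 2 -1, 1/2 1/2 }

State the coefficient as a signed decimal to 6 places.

−√(3/5) = -0.774597

triangle: 1!*3!*0!/5! = 6/120
(j±m)!: 1!*3!*1!*0!*1!*2! = 12
prefactor² = (2J+1)*Δ*N² = 12/5
  k=1: −1/(1!*0!*2!*0!*1!*0!) = -1/2
Σ = -1/2  ⇒  CG² = 12/5*(-1/2)² = 3/5
CG = −√(3/5) = -0.774597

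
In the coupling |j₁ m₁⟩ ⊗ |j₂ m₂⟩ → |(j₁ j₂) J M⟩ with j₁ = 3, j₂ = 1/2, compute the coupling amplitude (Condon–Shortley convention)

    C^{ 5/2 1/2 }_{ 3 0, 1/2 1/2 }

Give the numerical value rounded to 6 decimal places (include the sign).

−√(3/7) = -0.654654

√[6·1!5!0!/7! · 3!3!1!0!3!2!] = √(432/7)
  +(−1)^1/∏(1,0,2,0,3,0)! = -1/12  (running -1/12)
⟨..|..⟩ = √(432/7)·(-1/12) = -0.654654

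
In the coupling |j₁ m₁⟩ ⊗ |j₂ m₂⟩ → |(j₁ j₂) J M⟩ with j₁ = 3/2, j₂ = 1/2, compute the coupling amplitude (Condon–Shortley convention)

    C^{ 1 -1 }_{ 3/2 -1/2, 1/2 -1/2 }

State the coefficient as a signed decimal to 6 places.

+0.500000

triangle: 1!*2!*0!/4! = 2/24
(j±m)!: 1!*2!*0!*1!*0!*2! = 4
prefactor² = (2J+1)*Δ*N² = 1
  k=0: +1/(0!*1!*2!*0!*0!*0!) = 1/2
Σ = 1/2  ⇒  CG² = 1*1/2² = 1/4
CG = +√(1/4) = +0.500000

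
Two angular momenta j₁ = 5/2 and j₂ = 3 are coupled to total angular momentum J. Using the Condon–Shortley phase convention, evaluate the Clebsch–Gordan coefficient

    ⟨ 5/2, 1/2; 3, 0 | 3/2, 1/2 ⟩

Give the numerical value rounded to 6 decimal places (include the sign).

triangle: 4!·1!·2!/8! = 48/40320
(j±m)!: 3!·2!·3!·3!·2!·1! = 864
prefactor² = (2J+1)·Δ·N² = 144/35
  k=1: −1/(1!·3!·1!·2!·0!·0!) = -1/12
  k=2: +1/(2!·2!·0!·1!·1!·1!) = 1/4
Σ = 1/6  ⇒  CG² = 144/35·1/6² = 4/35
CG = +√(4/35) = +0.338062

+√(4/35) ≈ +0.338062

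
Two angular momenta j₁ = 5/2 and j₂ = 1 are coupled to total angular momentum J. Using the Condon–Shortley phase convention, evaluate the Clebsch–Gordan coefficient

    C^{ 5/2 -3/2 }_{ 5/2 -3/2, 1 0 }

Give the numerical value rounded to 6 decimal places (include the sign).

√[6·1!4!1!/7! · 1!4!1!1!1!4!] = √(576/35)
  +(−1)^0/∏(0,1,4,1,0,0)! = 1/24  (running 1/24)
  +(−1)^1/∏(1,0,3,0,1,1)! = -1/6  (running -1/8)
⟨..|..⟩ = √(576/35)·(-1/8) = -0.507093

−√(9/35) ≈ -0.507093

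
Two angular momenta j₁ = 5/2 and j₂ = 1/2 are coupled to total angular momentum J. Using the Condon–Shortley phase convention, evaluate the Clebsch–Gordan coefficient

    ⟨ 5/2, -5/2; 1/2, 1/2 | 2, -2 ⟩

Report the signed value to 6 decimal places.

-0.912871  (= −√(5/6))

√[5·1!4!0!/6! · 0!5!1!0!0!4!] = √(480)
  +(−1)^1/∏(1,0,4,0,0,0)! = -1/24  (running -1/24)
⟨..|..⟩ = √(480)·(-1/24) = -0.912871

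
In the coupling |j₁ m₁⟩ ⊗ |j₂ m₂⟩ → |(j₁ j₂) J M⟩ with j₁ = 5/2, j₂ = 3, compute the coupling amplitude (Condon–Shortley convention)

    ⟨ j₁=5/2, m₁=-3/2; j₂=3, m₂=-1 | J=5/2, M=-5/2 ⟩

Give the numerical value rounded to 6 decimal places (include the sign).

+√(2/7) ≈ +0.534522

√[6·3!2!3!/9! · 1!4!2!4!0!5!] = √(1152/7)
  +(−1)^2/∏(2,1,2,0,0,3)! = 1/24  (running 1/24)
⟨..|..⟩ = √(1152/7)·(1/24) = +0.534522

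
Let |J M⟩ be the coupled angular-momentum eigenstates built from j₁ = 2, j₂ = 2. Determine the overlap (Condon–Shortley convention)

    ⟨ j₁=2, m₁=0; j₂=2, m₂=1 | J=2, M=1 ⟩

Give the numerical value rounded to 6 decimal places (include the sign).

−√(1/14) = -0.267261

√[5·2!2!2!/7! · 2!2!3!1!3!1!] = √(8/7)
  +(−1)^1/∏(1,1,1,2,1,0)! = -1/2  (running -1/2)
  +(−1)^2/∏(2,0,0,1,2,1)! = 1/4  (running -1/4)
⟨..|..⟩ = √(8/7)·(-1/4) = -0.267261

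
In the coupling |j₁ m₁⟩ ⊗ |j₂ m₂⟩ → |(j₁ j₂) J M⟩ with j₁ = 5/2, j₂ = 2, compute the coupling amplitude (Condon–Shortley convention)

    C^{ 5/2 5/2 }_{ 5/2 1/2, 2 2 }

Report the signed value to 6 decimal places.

√[6·2!3!2!/8! · 3!2!4!0!5!0!] = √(864/7)
  +(−1)^2/∏(2,0,0,2,3,0)! = 1/24  (running 1/24)
⟨..|..⟩ = √(864/7)·(1/24) = +0.462910

+0.462910  (= +√(3/14))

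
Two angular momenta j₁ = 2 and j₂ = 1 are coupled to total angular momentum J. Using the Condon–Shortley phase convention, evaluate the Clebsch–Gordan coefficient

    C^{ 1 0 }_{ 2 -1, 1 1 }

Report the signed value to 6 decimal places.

triangle: 2!·2!·0!/5! = 4/120
(j±m)!: 1!·3!·2!·0!·1!·1! = 12
prefactor² = (2J+1)·Δ·N² = 6/5
  k=2: +1/(2!·0!·1!·0!·1!·0!) = 1/2
Σ = 1/2  ⇒  CG² = 6/5·1/2² = 3/10
CG = +√(3/10) = +0.547723

+√(3/10) = +0.547723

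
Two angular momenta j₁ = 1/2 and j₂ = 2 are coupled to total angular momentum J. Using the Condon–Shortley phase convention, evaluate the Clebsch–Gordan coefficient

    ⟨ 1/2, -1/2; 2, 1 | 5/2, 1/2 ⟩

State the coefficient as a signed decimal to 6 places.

+0.632456  (= +√(2/5))

√[6·0!1!4!/6! · 0!1!3!1!3!2!] = √(72/5)
  +(−1)^0/∏(0,0,1,3,0,1)! = 1/6  (running 1/6)
⟨..|..⟩ = √(72/5)·(1/6) = +0.632456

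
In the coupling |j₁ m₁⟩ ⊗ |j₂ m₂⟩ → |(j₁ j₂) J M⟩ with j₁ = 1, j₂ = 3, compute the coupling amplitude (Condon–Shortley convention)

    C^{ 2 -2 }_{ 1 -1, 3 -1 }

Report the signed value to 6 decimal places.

triangle: 2!*0!*4!/7! = 48/5040
(j±m)!: 0!*2!*2!*4!*0!*4! = 2304
prefactor² = (2J+1)*Δ*N² = 768/7
  k=2: +1/(2!*0!*0!*0!*0!*4!) = 1/48
Σ = 1/48  ⇒  CG² = 768/7*1/48² = 1/21
CG = +√(1/21) = +0.218218

+√(1/21) = +0.218218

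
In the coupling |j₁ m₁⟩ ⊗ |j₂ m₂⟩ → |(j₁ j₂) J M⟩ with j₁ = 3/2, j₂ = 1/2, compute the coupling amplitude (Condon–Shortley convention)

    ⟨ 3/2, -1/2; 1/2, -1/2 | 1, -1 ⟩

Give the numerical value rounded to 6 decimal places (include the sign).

√[3·1!2!0!/4! · 1!2!0!1!0!2!] = √(1)
  +(−1)^0/∏(0,1,2,0,0,0)! = 1/2  (running 1/2)
⟨..|..⟩ = √(1)·(1/2) = +0.500000

+0.500000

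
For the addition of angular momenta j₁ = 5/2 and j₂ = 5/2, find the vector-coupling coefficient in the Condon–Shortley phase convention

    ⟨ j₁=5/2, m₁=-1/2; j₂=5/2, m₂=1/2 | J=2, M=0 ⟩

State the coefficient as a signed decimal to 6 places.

triangle: 3!*2!*2!/8! = 24/40320
(j±m)!: 2!*3!*3!*2!*2!*2! = 576
prefactor² = (2J+1)*Δ*N² = 12/7
  k=1: −1/(1!*2!*2!*2!*0!*0!) = -1/8
  k=2: +1/(2!*1!*1!*1!*1!*1!) = 1/2
  k=3: −1/(3!*0!*0!*0!*2!*2!) = -1/24
Σ = 1/3  ⇒  CG² = 12/7*1/3² = 4/21
CG = +√(4/21) = +0.436436

+0.436436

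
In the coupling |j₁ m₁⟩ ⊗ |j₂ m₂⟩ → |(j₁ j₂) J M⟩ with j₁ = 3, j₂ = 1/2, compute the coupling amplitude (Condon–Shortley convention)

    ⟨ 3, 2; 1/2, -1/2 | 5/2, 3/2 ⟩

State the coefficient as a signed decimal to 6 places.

+√(5/7) ≈ +0.845154

triangle: 1!·5!·0!/7! = 120/5040
(j±m)!: 5!·1!·0!·1!·4!·1! = 2880
prefactor² = (2J+1)·Δ·N² = 2880/7
  k=0: +1/(0!·1!·1!·0!·4!·0!) = 1/24
Σ = 1/24  ⇒  CG² = 2880/7·1/24² = 5/7
CG = +√(5/7) = +0.845154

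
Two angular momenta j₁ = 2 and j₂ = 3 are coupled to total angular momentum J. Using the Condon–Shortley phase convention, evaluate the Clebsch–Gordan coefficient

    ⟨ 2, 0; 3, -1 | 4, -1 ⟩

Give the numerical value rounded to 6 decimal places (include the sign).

+0.327327

√[9·1!3!5!/10! · 2!2!2!4!3!5!] = √(1728/7)
  +(−1)^0/∏(0,1,2,2,1,3)! = 1/24  (running 1/24)
  +(−1)^1/∏(1,0,1,1,2,4)! = -1/48  (running 1/48)
⟨..|..⟩ = √(1728/7)·(1/48) = +0.327327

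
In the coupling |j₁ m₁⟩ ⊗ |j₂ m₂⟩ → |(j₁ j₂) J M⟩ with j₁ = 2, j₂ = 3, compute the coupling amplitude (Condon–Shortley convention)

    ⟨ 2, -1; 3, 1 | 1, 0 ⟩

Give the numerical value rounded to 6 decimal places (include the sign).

j₁+j₂−J=4  J+j₁−j₂=0  J−j₁+j₂=2  j₁+j₂+J+1=7
(j₁±m₁, j₂±m₂, J±M) = (1,3,4,2,1,1)
P² = 288/35
sum k=3..3:
  [3] −1/6 = -1/6
S = -1/6
C² = P²·S² = 8/35 ; C = -0.478091

-0.478091  (= −√(8/35))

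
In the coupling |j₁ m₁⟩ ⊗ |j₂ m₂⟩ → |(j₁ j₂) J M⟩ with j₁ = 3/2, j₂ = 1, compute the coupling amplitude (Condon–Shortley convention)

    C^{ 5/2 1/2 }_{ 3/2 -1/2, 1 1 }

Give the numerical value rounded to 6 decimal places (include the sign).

triangle: 0!×3!×2!/6! = 12/720
(j±m)!: 1!×2!×2!×0!×3!×2! = 48
prefactor² = (2J+1)×Δ×N² = 24/5
  k=0: +1/(0!×0!×2!×2!×1!×0!) = 1/4
Σ = 1/4  ⇒  CG² = 24/5×1/4² = 3/10
CG = +√(3/10) = +0.547723

+√(3/10) = +0.547723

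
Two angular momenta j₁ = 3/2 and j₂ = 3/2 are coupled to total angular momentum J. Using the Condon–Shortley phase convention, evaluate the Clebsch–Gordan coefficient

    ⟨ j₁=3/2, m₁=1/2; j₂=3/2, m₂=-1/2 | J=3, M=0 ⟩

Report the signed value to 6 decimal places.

j₁+j₂−J=0  J+j₁−j₂=3  J−j₁+j₂=3  j₁+j₂+J+1=7
(j₁±m₁, j₂±m₂, J±M) = (2,1,1,2,3,3)
P² = 36/5
sum k=0..0:
  [0] +1/4 = 1/4
S = 1/4
C² = P²·S² = 9/20 ; C = +0.670820

+√(9/20) ≈ +0.670820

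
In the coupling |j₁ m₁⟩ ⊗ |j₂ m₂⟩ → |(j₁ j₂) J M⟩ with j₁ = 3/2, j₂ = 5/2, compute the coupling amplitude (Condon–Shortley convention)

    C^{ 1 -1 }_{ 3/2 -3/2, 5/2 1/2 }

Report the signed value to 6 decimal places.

j₁+j₂−J=3  J+j₁−j₂=0  J−j₁+j₂=2  j₁+j₂+J+1=6
(j₁±m₁, j₂±m₂, J±M) = (0,3,3,2,0,2)
P² = 36/5
sum k=3..3:
  [3] −1/12 = -1/12
S = -1/12
C² = P²·S² = 1/20 ; C = -0.223607

−√(1/20) ≈ -0.223607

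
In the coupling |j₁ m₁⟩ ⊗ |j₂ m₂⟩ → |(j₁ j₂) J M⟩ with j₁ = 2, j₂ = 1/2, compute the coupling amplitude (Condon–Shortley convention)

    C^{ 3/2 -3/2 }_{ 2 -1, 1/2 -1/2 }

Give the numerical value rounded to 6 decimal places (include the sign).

+√(1/5) ≈ +0.447214

j₁+j₂−J=1  J+j₁−j₂=3  J−j₁+j₂=0  j₁+j₂+J+1=5
(j₁±m₁, j₂±m₂, J±M) = (1,3,0,1,0,3)
P² = 36/5
sum k=0..0:
  [0] +1/6 = 1/6
S = 1/6
C² = P²·S² = 1/5 ; C = +0.447214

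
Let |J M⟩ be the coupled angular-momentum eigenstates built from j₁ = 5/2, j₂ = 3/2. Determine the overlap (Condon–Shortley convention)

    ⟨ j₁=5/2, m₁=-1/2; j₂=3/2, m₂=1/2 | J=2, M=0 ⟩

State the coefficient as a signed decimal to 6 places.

j₁+j₂−J=2  J+j₁−j₂=3  J−j₁+j₂=1  j₁+j₂+J+1=7
(j₁±m₁, j₂±m₂, J±M) = (2,3,2,1,2,2)
P² = 8/7
sum k=1..2:
  [1] −1/2 = -1/2
  [2] +1/4 = 1/4
S = -1/4
C² = P²·S² = 1/14 ; C = -0.267261

−√(1/14) ≈ -0.267261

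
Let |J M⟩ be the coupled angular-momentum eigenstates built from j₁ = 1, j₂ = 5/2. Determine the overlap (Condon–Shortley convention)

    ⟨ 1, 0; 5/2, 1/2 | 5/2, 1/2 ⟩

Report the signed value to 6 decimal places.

−√(1/35) ≈ -0.169031

triangle: 1!×1!×4!/7! = 24/5040
(j±m)!: 1!×1!×3!×2!×3!×2! = 144
prefactor² = (2J+1)×Δ×N² = 144/35
  k=0: +1/(0!×1!×1!×3!×0!×1!) = 1/6
  k=1: −1/(1!×0!×0!×2!×1!×2!) = -1/4
Σ = -1/12  ⇒  CG² = 144/35×(-1/12)² = 1/35
CG = −√(1/35) = -0.169031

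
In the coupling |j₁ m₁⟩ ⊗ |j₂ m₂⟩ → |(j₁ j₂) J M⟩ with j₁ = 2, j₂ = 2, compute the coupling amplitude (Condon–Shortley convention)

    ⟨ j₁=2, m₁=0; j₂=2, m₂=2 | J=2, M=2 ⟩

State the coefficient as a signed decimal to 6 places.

+√(2/7) ≈ +0.534522

√[5·2!2!2!/7! · 2!2!4!0!4!0!] = √(128/7)
  +(−1)^2/∏(2,0,0,2,2,0)! = 1/8  (running 1/8)
⟨..|..⟩ = √(128/7)·(1/8) = +0.534522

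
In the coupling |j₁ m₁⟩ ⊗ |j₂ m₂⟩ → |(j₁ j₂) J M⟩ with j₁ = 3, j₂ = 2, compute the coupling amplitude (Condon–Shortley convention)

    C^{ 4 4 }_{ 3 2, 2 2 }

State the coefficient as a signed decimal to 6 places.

−√(2/5) ≈ -0.632456

√[9·1!5!3!/10! · 5!1!4!0!8!0!] = √(207360)
  +(−1)^1/∏(1,0,0,3,5,0)! = -1/720  (running -1/720)
⟨..|..⟩ = √(207360)·(-1/720) = -0.632456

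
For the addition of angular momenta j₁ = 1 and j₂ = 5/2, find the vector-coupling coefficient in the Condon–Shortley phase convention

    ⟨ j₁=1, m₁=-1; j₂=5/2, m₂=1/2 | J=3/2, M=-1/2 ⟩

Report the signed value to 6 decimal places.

+√(1/5) = +0.447214

triangle: 2!×0!×3!/6! = 12/720
(j±m)!: 0!×2!×3!×2!×1!×2! = 48
prefactor² = (2J+1)×Δ×N² = 16/5
  k=2: +1/(2!×0!×0!×1!×0!×2!) = 1/4
Σ = 1/4  ⇒  CG² = 16/5×1/4² = 1/5
CG = +√(1/5) = +0.447214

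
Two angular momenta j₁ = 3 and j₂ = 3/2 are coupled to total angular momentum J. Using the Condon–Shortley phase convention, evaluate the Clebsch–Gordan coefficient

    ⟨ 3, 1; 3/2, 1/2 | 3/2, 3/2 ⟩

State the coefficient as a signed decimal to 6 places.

triangle: 3!·3!·0!/7! = 36/5040
(j±m)!: 4!·2!·2!·1!·3!·0! = 576
prefactor² = (2J+1)·Δ·N² = 576/35
  k=2: +1/(2!·1!·0!·0!·3!·0!) = 1/12
Σ = 1/12  ⇒  CG² = 576/35·1/12² = 4/35
CG = +√(4/35) = +0.338062

+√(4/35) ≈ +0.338062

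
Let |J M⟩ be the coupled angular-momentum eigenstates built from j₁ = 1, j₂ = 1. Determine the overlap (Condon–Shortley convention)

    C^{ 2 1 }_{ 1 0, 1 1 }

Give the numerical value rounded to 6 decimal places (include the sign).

j₁+j₂−J=0  J+j₁−j₂=2  J−j₁+j₂=2  j₁+j₂+J+1=5
(j₁±m₁, j₂±m₂, J±M) = (1,1,2,0,3,1)
P² = 2
sum k=0..0:
  [0] +1/2 = 1/2
S = 1/2
C² = P²·S² = 1/2 ; C = +0.707107

+0.707107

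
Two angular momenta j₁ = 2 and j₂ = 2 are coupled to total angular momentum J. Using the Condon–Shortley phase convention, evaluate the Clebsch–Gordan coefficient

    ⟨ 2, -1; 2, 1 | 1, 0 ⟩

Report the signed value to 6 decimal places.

j₁+j₂−J=3  J+j₁−j₂=1  J−j₁+j₂=1  j₁+j₂+J+1=6
(j₁±m₁, j₂±m₂, J±M) = (1,3,3,1,1,1)
P² = 9/10
sum k=2..3:
  [2] +1/2 = 1/2
  [3] −1/6 = -1/6
S = 1/3
C² = P²·S² = 1/10 ; C = +0.316228

+0.316228  (= +√(1/10))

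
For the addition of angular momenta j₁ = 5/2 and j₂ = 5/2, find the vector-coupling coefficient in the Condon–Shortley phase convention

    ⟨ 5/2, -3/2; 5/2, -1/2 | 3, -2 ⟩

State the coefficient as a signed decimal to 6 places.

-0.288675  (= −√(1/12))

j₁+j₂−J=2  J+j₁−j₂=3  J−j₁+j₂=3  j₁+j₂+J+1=9
(j₁±m₁, j₂±m₂, J±M) = (1,4,2,3,1,5)
P² = 48
sum k=1..2:
  [1] −1/12 = -1/12
  [2] +1/24 = 1/24
S = -1/24
C² = P²·S² = 1/12 ; C = -0.288675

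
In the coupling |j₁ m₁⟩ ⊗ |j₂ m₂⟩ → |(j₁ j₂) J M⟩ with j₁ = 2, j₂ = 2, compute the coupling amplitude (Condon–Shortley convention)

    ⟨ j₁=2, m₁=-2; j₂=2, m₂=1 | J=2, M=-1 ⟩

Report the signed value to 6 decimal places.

√[5·2!2!2!/7! · 0!4!3!1!1!3!] = √(48/7)
  +(−1)^2/∏(2,0,2,1,0,1)! = 1/4  (running 1/4)
⟨..|..⟩ = √(48/7)·(1/4) = +0.654654

+√(3/7) = +0.654654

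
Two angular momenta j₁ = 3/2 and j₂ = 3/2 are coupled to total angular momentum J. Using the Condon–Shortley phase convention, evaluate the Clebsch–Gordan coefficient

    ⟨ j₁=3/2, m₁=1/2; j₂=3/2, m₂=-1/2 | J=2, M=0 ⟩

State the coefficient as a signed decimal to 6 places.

j₁+j₂−J=1  J+j₁−j₂=2  J−j₁+j₂=2  j₁+j₂+J+1=6
(j₁±m₁, j₂±m₂, J±M) = (2,1,1,2,2,2)
P² = 4/9
sum k=0..1:
  [0] +1/1 = 1
  [1] −1/4 = -1/4
S = 3/4
C² = P²·S² = 1/4 ; C = +0.500000

+0.500000  (= +√(1/4))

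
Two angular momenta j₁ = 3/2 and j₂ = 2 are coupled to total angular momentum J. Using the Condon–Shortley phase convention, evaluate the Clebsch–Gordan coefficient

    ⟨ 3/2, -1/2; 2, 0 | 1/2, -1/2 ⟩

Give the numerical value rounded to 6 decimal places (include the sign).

j₁+j₂−J=3  J+j₁−j₂=0  J−j₁+j₂=1  j₁+j₂+J+1=5
(j₁±m₁, j₂±m₂, J±M) = (1,2,2,2,0,1)
P² = 4/5
sum k=2..2:
  [2] +1/2 = 1/2
S = 1/2
C² = P²·S² = 1/5 ; C = +0.447214

+0.447214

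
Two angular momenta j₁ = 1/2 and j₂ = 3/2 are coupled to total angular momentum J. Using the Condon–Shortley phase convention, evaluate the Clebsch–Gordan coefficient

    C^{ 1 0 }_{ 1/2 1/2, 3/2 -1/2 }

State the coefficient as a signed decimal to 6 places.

+√(1/2) = +0.707107

√[3·1!0!2!/4! · 1!0!1!2!1!1!] = √(1/2)
  +(−1)^0/∏(0,1,0,1,0,1)! = 1  (running 1)
⟨..|..⟩ = √(1/2)·(1) = +0.707107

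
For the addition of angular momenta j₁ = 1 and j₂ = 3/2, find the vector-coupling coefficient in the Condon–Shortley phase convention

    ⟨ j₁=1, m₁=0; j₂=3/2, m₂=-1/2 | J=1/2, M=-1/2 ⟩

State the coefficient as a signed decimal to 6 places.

triangle: 2!×0!×1!/4! = 2/24
(j±m)!: 1!×1!×1!×2!×0!×1! = 2
prefactor² = (2J+1)×Δ×N² = 1/3
  k=1: −1/(1!×1!×0!×0!×0!×1!) = -1
Σ = -1  ⇒  CG² = 1/3×(-1)² = 1/3
CG = −√(1/3) = -0.577350

-0.577350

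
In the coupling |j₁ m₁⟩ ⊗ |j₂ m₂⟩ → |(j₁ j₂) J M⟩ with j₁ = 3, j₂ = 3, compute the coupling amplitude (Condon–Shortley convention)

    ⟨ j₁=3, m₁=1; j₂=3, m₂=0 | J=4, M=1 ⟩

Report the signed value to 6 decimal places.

j₁+j₂−J=2  J+j₁−j₂=4  J−j₁+j₂=4  j₁+j₂+J+1=11
(j₁±m₁, j₂±m₂, J±M) = (4,2,3,3,5,3)
P² = 124416/385
sum k=0..2:
  [0] +1/48 = 1/48
  [1] −1/24 = -1/24
  [2] +1/288 = 1/288
S = -5/288
C² = P²·S² = 15/154 ; C = -0.312094

−√(15/154) = -0.312094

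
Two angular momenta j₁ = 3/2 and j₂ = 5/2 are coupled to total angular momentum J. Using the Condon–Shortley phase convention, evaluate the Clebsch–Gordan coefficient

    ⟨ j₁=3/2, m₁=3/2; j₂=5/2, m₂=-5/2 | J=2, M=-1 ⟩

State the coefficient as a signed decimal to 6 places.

triangle: 2!*1!*3!/7! = 12/5040
(j±m)!: 3!*0!*0!*5!*1!*3! = 4320
prefactor² = (2J+1)*Δ*N² = 360/7
  k=0: +1/(0!*2!*0!*0!*1!*3!) = 1/12
Σ = 1/12  ⇒  CG² = 360/7*1/12² = 5/14
CG = +√(5/14) = +0.597614

+0.597614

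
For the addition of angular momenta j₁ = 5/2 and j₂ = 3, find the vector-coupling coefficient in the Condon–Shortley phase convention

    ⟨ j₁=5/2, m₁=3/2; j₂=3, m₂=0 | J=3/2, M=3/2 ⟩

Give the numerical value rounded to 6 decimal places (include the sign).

√[4·4!1!2!/8! · 4!1!3!3!3!0!] = √(864/35)
  +(−1)^1/∏(1,3,0,2,1,0)! = -1/12  (running -1/12)
⟨..|..⟩ = √(864/35)·(-1/12) = -0.414039

-0.414039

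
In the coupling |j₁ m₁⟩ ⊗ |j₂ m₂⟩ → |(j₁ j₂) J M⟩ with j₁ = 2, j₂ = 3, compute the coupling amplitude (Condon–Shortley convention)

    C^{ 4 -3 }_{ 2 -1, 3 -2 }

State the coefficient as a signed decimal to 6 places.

√[9·1!3!5!/10! · 1!3!1!5!1!7!] = √(6480)
  +(−1)^0/∏(0,1,3,1,0,4)! = 1/144  (running 1/144)
  +(−1)^1/∏(1,0,2,0,1,5)! = -1/240  (running 1/360)
⟨..|..⟩ = √(6480)·(1/360) = +0.223607

+√(1/20) = +0.223607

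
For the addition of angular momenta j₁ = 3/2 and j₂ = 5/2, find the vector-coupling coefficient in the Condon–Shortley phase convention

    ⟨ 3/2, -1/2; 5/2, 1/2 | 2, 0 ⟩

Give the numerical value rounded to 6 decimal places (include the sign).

−√(1/14) ≈ -0.267261

triangle: 2!·1!·3!/7! = 12/5040
(j±m)!: 1!·2!·3!·2!·2!·2! = 96
prefactor² = (2J+1)·Δ·N² = 8/7
  k=1: −1/(1!·1!·1!·2!·0!·1!) = -1/2
  k=2: +1/(2!·0!·0!·1!·1!·2!) = 1/4
Σ = -1/4  ⇒  CG² = 8/7·(-1/4)² = 1/14
CG = −√(1/14) = -0.267261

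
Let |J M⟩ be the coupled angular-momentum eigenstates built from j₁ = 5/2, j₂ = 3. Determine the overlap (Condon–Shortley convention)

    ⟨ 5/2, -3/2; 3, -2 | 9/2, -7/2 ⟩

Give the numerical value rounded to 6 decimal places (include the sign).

+0.100504  (= +√(1/99))

j₁+j₂−J=1  J+j₁−j₂=4  J−j₁+j₂=5  j₁+j₂+J+1=11
(j₁±m₁, j₂±m₂, J±M) = (1,4,1,5,1,8)
P² = 921600/11
sum k=0..1:
  [0] +1/576 = 1/576
  [1] −1/720 = -1/720
S = 1/2880
C² = P²·S² = 1/99 ; C = +0.100504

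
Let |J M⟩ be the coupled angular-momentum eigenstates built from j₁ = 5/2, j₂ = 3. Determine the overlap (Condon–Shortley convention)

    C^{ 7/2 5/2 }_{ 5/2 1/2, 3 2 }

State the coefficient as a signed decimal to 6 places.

triangle: 2!×3!×4!/10! = 288/3628800
(j±m)!: 3!×2!×5!×1!×6!×1! = 1036800
prefactor² = (2J+1)×Δ×N² = 4608/7
  k=1: −1/(1!×1!×1!×4!×2!×0!) = -1/48
  k=2: +1/(2!×0!×0!×3!×3!×1!) = 1/72
Σ = -1/144  ⇒  CG² = 4608/7×(-1/144)² = 2/63
CG = −√(2/63) = -0.178174

-0.178174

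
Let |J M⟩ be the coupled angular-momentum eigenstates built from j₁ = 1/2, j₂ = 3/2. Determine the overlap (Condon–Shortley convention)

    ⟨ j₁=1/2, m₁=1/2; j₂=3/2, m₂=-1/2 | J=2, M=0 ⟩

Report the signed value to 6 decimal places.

j₁+j₂−J=0  J+j₁−j₂=1  J−j₁+j₂=3  j₁+j₂+J+1=5
(j₁±m₁, j₂±m₂, J±M) = (1,0,1,2,2,2)
P² = 2
sum k=0..0:
  [0] +1/2 = 1/2
S = 1/2
C² = P²·S² = 1/2 ; C = +0.707107

+√(1/2) = +0.707107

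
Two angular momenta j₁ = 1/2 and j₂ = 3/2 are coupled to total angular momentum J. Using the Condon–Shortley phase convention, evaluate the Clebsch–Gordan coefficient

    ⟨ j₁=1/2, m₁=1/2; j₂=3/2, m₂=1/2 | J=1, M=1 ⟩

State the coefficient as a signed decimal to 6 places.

+√(1/4) ≈ +0.500000

√[3·1!0!2!/4! · 1!0!2!1!2!0!] = √(1)
  +(−1)^0/∏(0,1,0,2,0,0)! = 1/2  (running 1/2)
⟨..|..⟩ = √(1)·(1/2) = +0.500000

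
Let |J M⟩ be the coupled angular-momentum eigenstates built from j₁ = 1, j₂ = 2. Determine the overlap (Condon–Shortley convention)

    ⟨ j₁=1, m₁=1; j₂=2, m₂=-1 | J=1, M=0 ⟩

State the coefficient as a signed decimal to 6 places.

√[3·2!0!2!/5! · 2!0!1!3!1!1!] = √(6/5)
  +(−1)^0/∏(0,2,0,1,0,1)! = 1/2  (running 1/2)
⟨..|..⟩ = √(6/5)·(1/2) = +0.547723

+√(3/10) ≈ +0.547723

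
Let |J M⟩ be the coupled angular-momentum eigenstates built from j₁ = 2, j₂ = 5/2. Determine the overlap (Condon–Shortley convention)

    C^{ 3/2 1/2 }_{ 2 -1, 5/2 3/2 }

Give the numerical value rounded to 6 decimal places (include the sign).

√[4·3!1!2!/7! · 1!3!4!1!2!1!] = √(96/35)
  +(−1)^2/∏(2,1,1,2,0,0)! = 1/4  (running 1/4)
  +(−1)^3/∏(3,0,0,1,1,1)! = -1/6  (running 1/12)
⟨..|..⟩ = √(96/35)·(1/12) = +0.138013

+0.138013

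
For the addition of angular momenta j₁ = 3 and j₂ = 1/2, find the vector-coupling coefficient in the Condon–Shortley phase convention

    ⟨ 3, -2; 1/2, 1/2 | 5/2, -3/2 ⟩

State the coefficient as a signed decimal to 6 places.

-0.845154

j₁+j₂−J=1  J+j₁−j₂=5  J−j₁+j₂=0  j₁+j₂+J+1=7
(j₁±m₁, j₂±m₂, J±M) = (1,5,1,0,1,4)
P² = 2880/7
sum k=1..1:
  [1] −1/24 = -1/24
S = -1/24
C² = P²·S² = 5/7 ; C = -0.845154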